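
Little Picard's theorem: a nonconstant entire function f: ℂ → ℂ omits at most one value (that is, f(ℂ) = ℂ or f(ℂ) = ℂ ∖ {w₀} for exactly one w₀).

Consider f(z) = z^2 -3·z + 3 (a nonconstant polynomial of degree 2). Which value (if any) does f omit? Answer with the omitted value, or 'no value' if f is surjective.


Little Picard bounds the complement of f(ℂ) to at most one point.
For every w ∈ ℂ, the equation p(z) − w = 0 is a nonconstant polynomial in z and hence has at least one root by the fundamental theorem of algebra. So p is surjective onto ℂ, omitting no value.

Omitted value: no value.


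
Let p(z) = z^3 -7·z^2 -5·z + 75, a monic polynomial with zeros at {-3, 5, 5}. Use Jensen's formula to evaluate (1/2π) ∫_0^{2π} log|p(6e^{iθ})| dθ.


Zeros: -3, 5, 5; r = 6.
Inside |z| < r: -3, 5, 5. Outside (|z| ≥ r): ∅.
p(0) = 75, so log|p(0)| = log(75) = 4.3175.
Apply Jensen: I(r) = log|p(0)| + Σ_k log(r/|z_k|), summed over zeros inside |z| < r.
  log(r/|z_k|) for z_k = -3: log(6/3) = 0.6931
  log(r/|z_k|) for z_k = 5: log(6/5) = 0.1823
  log(r/|z_k|) for z_k = 5: log(6/5) = 0.1823
Sum over inside zeros: 1.0578.
I(r) = log|p(0)| + (inside sum) = 4.3175 + 1.0578 = 5.3753.
Closed form (all zeros inside, monic): I(r) = n·log(r) = 3·log(6) = 5.3753. ✓

I(r) ≈ 5.3753.


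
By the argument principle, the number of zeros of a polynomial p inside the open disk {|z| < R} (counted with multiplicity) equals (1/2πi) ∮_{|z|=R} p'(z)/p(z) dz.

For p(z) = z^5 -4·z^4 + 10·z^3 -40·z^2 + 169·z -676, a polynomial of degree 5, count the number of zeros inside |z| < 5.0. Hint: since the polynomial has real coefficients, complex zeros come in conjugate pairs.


The zeros of p are: (-2 + 3i), (-2 - 3i), 4, (2 + 3i), (2 - 3i).
Their magnitudes are: 3.606, 3.606, 4, 3.606, 3.606.
Zeros with |z| < R = 5.0: (-2 + 3i), (-2 - 3i), 4, (2 + 3i), (2 - 3i).
Count = 5.
By the argument principle, (1/2πi) ∮_{|z|=R} p'(z)/p(z) dz equals exactly this count.

Number of zeros inside |z| < 5.0: 5.


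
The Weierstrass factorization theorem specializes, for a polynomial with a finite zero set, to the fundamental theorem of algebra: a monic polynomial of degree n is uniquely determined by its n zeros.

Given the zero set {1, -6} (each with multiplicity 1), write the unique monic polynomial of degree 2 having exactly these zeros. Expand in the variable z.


The polynomial is p(z) = ∏_{α ∈ S} (z − α), where S = {1, -6}.
Expanding the product yields: p(z) = z^2 + 5·z -6.
The resulting polynomial has degree 2 and real coefficients as required.

p(z) = z^2 + 5·z -6.


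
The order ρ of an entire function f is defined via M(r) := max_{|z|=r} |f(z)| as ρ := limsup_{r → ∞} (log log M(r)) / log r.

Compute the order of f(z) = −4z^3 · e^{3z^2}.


M(r) = max_{|z|=r} |-4|·|z|^3·|e^{3z^2}| = 4·r^3 · e^{3r^2} (the factors attain their maxima compatibly on |z|=r). Then log M(r) = log 4 + 3·log r + 3r^2, dominated by the last term, so log log M(r) ~ 2·log r. The polynomial factor -4z^3 contributes only a log r term and does not affect the order. ρ = 2.
Therefore ρ = 2.

Order ρ = 2.


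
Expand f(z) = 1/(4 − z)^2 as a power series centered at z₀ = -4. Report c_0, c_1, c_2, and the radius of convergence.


Let w = z − z₀, so z = z₀ + w.
Then 4 − z = 4 − (z₀ + w) = (4 − z₀) − w = 8 − w.
f(z) = 1/(8 − w)^2 = (1/(8)^2) · (1 − w/(8))^{−2}.
By the binomial series (1−u)^{−2} = Σ_{n≥0} C(n+1, 1) u^n for |u|<1, with u = w/(8):
  c_n = C(n+1, 1) / (8)^(n+2).
  c_0 = 1/(8)^2 = 1/64.
  c_1 = 2/(8)^3 = 1/256.
  c_2 = 3/(8)^4 = 3/4096.
The series is valid for |w/d| < 1, i.e. |z − z₀| < |d|.
Radius of convergence: R = |4 − z₀| = |8| = 8 (distance from z₀ to the singularity z = 4).

c_0 = 1/64, c_1 = 1/256, c_2 = 3/4096; R = 8.


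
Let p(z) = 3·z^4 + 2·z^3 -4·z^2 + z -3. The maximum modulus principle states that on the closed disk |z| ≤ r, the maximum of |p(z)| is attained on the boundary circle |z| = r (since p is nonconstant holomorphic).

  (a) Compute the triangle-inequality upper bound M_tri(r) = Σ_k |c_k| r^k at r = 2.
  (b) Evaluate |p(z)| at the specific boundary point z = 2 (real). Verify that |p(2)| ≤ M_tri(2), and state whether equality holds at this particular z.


Coefficients: c_0 = -3, c_1 = 1, c_2 = -4, c_3 = 2, c_4 = 3. Radius r = 2.
Part (a). Triangle bound: M_tri(r) = Σ_k |c_k| r^k
  = |-3|·2^0 + |1|·2^1 + |-4|·2^2 + |2|·2^3 + |3|·2^4
  = 3 + 2 + 16 + 16 + 48 = 85.
This bounds M(r) := max_{|z|=r} |p(z)| from above; equality holds iff all terms c_k z^k can be made to align in phase at a single z on |z|=r.
Part (b). At z = 2 (real, on the circle |z| = r):
  p(2) = (-3)·2^0 + (1)·2^1 + (-4)·2^2 + (2)·2^3 + (3)·2^4 = 47.
  |p(2)| = 47.
Check: |p(2)| = 47 ≤ 85 = M_tri(2). ✓ Equality does not hold at z = 2 (the coefficients have mixed signs, so the terms do not all align in phase there).

M_tri(2) = 85; |p(2)| = 47; equality at z=2: no.


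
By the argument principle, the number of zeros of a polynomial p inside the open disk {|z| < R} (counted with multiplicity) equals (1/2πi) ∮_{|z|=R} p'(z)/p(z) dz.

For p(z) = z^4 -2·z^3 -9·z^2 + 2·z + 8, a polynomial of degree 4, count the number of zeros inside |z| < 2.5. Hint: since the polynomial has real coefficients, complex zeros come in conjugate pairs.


The zeros of p are: -1, -2, 1, 4.
Their magnitudes are: 1, 2, 1, 4.
Zeros with |z| < R = 2.5: -1, -2, 1.
Count = 3.
By the argument principle, (1/2πi) ∮_{|z|=R} p'(z)/p(z) dz equals exactly this count.

Number of zeros inside |z| < 2.5: 3.


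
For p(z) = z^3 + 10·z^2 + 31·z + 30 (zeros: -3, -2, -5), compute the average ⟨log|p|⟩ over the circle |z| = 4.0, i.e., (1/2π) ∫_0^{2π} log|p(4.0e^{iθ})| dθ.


Zeros: -5, -3, -2; r = 4.0.
Inside |z| < r: -3, -2. Outside (|z| ≥ r): -5.
p(0) = 30, so log|p(0)| = log(30) = 3.4012.
Apply Jensen: I(r) = log|p(0)| + Σ_k log(r/|z_k|), summed over zeros inside |z| < r.
  log(r/|z_k|) for z_k = -3: log(4.0/3) = 0.2877
  log(r/|z_k|) for z_k = -2: log(4.0/2) = 0.6931
  Outside zeros (-5) contribute nothing to the Jensen sum.
Sum over inside zeros: 0.9808.
I(r) = log|p(0)| + (inside sum) = 3.4012 + 0.9808 = 4.3820.
Note: since some zeros are outside |z| ≤ r, the simplified n·log(r) form does NOT apply — only the inside zeros contribute.

I(r) ≈ 4.3820.


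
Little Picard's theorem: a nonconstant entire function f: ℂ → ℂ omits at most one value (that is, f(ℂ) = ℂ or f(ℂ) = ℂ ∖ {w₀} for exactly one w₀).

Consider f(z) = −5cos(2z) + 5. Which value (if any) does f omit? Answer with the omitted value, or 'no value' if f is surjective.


Little Picard bounds the complement of f(ℂ) to at most one point.
cos is entire and surjective onto ℂ: for every w ∈ ℂ, cos(ζ) = w has a solution ζ ∈ ℂ (e.g., via the complex inverse arccos). With ζ = 2z this gives z = ζ/(2). Then -5·cos(2z) takes every value in -5·ℂ = ℂ, and adding 5 is a bijection of ℂ. So f is surjective and omits no value. (Note: only on the real line is cos bounded by [−1, 1].)

Omitted value: no value.


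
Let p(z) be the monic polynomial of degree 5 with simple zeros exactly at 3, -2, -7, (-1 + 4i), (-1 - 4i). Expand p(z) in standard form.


The polynomial is p(z) = ∏_{α ∈ S} (z − α), where S = {3, -2, -7, (-1 + 4i), (-1 - 4i)}.
Expanding the product yields: p(z) = z^5 + 8·z^4 + 16·z^3 + 34·z^2 -305·z -714.
Note conjugate pairs combine to real quadratics: (z − (-1+4i))(z − (-1−4i)) = z² + 2z + 17.
The resulting polynomial has degree 5 and real coefficients as required.

p(z) = z^5 + 8·z^4 + 16·z^3 + 34·z^2 -305·z -714.


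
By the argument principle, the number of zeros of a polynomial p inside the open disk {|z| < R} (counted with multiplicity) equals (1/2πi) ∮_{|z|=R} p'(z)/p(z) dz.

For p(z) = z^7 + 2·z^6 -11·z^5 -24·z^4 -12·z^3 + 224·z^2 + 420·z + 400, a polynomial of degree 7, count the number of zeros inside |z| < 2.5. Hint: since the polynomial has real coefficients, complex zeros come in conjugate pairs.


The zeros of p are: (-1 + 1i), (-1 - 1i), -4, (-1 + 2i), (-1 - 2i), (3 + 1i), (3 - 1i).
Their magnitudes are: 1.414, 1.414, 4, 2.236, 2.236, 3.162, 3.162.
Zeros with |z| < R = 2.5: (-1 + 1i), (-1 - 1i), (-1 + 2i), (-1 - 2i).
Count = 4.
By the argument principle, (1/2πi) ∮_{|z|=R} p'(z)/p(z) dz equals exactly this count.

Number of zeros inside |z| < 2.5: 4.


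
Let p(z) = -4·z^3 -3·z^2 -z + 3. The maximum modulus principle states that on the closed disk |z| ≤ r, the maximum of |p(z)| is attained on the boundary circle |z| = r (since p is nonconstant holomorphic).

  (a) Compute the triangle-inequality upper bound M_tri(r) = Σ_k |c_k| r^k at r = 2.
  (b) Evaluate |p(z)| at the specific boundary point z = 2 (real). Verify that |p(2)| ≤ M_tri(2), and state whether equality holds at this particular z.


Coefficients: c_0 = 3, c_1 = -1, c_2 = -3, c_3 = -4. Radius r = 2.
Part (a). Triangle bound: M_tri(r) = Σ_k |c_k| r^k
  = |3|·2^0 + |-1|·2^1 + |-3|·2^2 + |-4|·2^3
  = 3 + 2 + 12 + 32 = 49.
This bounds M(r) := max_{|z|=r} |p(z)| from above; equality holds iff all terms c_k z^k can be made to align in phase at a single z on |z|=r.
Part (b). At z = 2 (real, on the circle |z| = r):
  p(2) = (3)·2^0 + (-1)·2^1 + (-3)·2^2 + (-4)·2^3 = -43.
  |p(2)| = 43.
Check: |p(2)| = 43 ≤ 49 = M_tri(2). ✓ Equality does not hold at z = 2 (the coefficients have mixed signs, so the terms do not all align in phase there).

M_tri(2) = 49; |p(2)| = 43; equality at z=2: no.


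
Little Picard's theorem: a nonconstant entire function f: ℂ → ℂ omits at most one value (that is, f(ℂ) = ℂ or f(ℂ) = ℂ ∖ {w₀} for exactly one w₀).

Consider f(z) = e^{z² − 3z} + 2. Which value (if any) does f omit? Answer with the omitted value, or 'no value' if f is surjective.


Little Picard bounds the complement of f(ℂ) to at most one point.
The exponent g(z) = z² − 3z is a nonconstant polynomial, hence surjective onto ℂ. So e^{g(z)} takes every value in {e^w : w ∈ ℂ} = ℂ ∖ {0}. Adding 2 shifts the range to ℂ ∖ {2}. f omits exactly 2.

Omitted value: 2.


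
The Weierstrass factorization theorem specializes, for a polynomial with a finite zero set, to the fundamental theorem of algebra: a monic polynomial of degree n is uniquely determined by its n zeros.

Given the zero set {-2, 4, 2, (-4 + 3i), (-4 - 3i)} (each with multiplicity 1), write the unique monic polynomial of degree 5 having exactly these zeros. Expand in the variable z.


The polynomial is p(z) = ∏_{α ∈ S} (z − α), where S = {-2, 4, 2, (-4 + 3i), (-4 - 3i)}.
Expanding the product yields: p(z) = z^5 + 4·z^4 -11·z^3 -116·z^2 + 28·z + 400.
Note conjugate pairs combine to real quadratics: (z − (-4+3i))(z − (-4−3i)) = z² + 8z + 25.
The resulting polynomial has degree 5 and real coefficients as required.

p(z) = z^5 + 4·z^4 -11·z^3 -116·z^2 + 28·z + 400.


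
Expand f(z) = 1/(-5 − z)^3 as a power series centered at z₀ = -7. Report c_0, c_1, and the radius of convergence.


Let w = z − z₀, so z = z₀ + w.
Then -5 − z = -5 − (z₀ + w) = (-5 − z₀) − w = 2 − w.
f(z) = 1/(2 − w)^3 = (1/(2)^3) · (1 − w/(2))^{−3}.
By the binomial series (1−u)^{−3} = Σ_{n≥0} C(n+2, 2) u^n for |u|<1, with u = w/(2):
  c_n = C(n+2, 2) / (2)^(n+3).
  c_0 = 1/(2)^3 = 1/8.
  c_1 = 3/(2)^4 = 3/16.
The series is valid for |w/d| < 1, i.e. |z − z₀| < |d|.
Radius of convergence: R = |-5 − z₀| = |2| = 2 (distance from z₀ to the singularity z = -5).

c_0 = 1/8, c_1 = 3/16; R = 2.


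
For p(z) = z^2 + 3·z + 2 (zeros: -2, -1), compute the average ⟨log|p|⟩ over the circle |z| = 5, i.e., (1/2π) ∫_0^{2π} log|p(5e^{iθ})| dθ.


Zeros: -2, -1; r = 5.
Inside |z| < r: -2, -1. Outside (|z| ≥ r): ∅.
p(0) = 2, so log|p(0)| = log(2) = 0.6931.
Apply Jensen: I(r) = log|p(0)| + Σ_k log(r/|z_k|), summed over zeros inside |z| < r.
  log(r/|z_k|) for z_k = -2: log(5/2) = 0.9163
  log(r/|z_k|) for z_k = -1: log(5/1) = 1.6094
Sum over inside zeros: 2.5257.
I(r) = log|p(0)| + (inside sum) = 0.6931 + 2.5257 = 3.2189.
Closed form (all zeros inside, monic): I(r) = n·log(r) = 2·log(5) = 3.2189. ✓

I(r) ≈ 3.2189.


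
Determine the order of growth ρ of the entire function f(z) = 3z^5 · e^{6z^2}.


M(r) = max_{|z|=r} |3|·|z|^5·|e^{6z^2}| = 3·r^5 · e^{6r^2} (the factors attain their maxima compatibly on |z|=r). Then log M(r) = log 3 + 5·log r + 6r^2, dominated by the last term, so log log M(r) ~ 2·log r. The polynomial factor 3z^5 contributes only a log r term and does not affect the order. ρ = 2.
Therefore ρ = 2.

Order ρ = 2.


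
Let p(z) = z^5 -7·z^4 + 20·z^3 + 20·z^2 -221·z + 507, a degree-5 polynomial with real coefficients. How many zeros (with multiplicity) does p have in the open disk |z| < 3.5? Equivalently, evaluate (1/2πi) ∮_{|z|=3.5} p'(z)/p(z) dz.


The zeros of p are: (3 + 2i), (3 - 2i), (2 + 3i), (2 - 3i), -3.
Their magnitudes are: 3.606, 3.606, 3.606, 3.606, 3.
Zeros with |z| < R = 3.5: -3.
Count = 1.
By the argument principle, (1/2πi) ∮_{|z|=R} p'(z)/p(z) dz equals exactly this count.

Number of zeros inside |z| < 3.5: 1.


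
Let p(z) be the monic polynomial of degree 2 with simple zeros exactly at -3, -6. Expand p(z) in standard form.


The polynomial is p(z) = ∏_{α ∈ S} (z − α), where S = {-3, -6}.
Expanding the product yields: p(z) = z^2 + 9·z + 18.
The resulting polynomial has degree 2 and real coefficients as required.

p(z) = z^2 + 9·z + 18.


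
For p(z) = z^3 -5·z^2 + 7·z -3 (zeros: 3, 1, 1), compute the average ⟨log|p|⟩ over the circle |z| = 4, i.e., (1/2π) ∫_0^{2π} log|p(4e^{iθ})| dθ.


Zeros: 1, 1, 3; r = 4.
Inside |z| < r: 1, 1, 3. Outside (|z| ≥ r): ∅.
p(0) = -3, so log|p(0)| = log(3) = 1.0986.
Apply Jensen: I(r) = log|p(0)| + Σ_k log(r/|z_k|), summed over zeros inside |z| < r.
  log(r/|z_k|) for z_k = 3: log(4/3) = 0.2877
  log(r/|z_k|) for z_k = 1: log(4/1) = 1.3863
  log(r/|z_k|) for z_k = 1: log(4/1) = 1.3863
Sum over inside zeros: 3.0603.
I(r) = log|p(0)| + (inside sum) = 1.0986 + 3.0603 = 4.1589.
Closed form (all zeros inside, monic): I(r) = n·log(r) = 3·log(4) = 4.1589. ✓

I(r) ≈ 4.1589.


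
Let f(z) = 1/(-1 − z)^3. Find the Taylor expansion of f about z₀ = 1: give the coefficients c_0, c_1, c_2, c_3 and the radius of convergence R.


Let w = z − z₀, so z = z₀ + w.
Then -1 − z = -1 − (z₀ + w) = (-1 − z₀) − w = -2 − w.
f(z) = 1/(-2 − w)^3 = (1/(-2)^3) · (1 − w/(-2))^{−3}.
By the binomial series (1−u)^{−3} = Σ_{n≥0} C(n+2, 2) u^n for |u|<1, with u = w/(-2):
  c_n = C(n+2, 2) / (-2)^(n+3).
  c_0 = 1/(-2)^3 = -1/8.
  c_1 = 3/(-2)^4 = 3/16.
  c_2 = 6/(-2)^5 = -3/16.
  c_3 = 10/(-2)^6 = 5/32.
The series is valid for |w/d| < 1, i.e. |z − z₀| < |d|.
Radius of convergence: R = |-1 − z₀| = |-2| = 2 (distance from z₀ to the singularity z = -1).

c_0 = -1/8, c_1 = 3/16, c_2 = -3/16, c_3 = 5/32; R = 2.


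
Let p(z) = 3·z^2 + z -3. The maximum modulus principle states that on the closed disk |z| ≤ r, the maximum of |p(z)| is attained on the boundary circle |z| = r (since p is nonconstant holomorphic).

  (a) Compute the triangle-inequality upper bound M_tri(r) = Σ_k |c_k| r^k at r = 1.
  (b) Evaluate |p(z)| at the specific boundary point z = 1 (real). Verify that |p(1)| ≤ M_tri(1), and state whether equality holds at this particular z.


Coefficients: c_0 = -3, c_1 = 1, c_2 = 3. Radius r = 1.
Part (a). Triangle bound: M_tri(r) = Σ_k |c_k| r^k
  = |-3|·1^0 + |1|·1^1 + |3|·1^2
  = 3 + 1 + 3 = 7.
This bounds M(r) := max_{|z|=r} |p(z)| from above; equality holds iff all terms c_k z^k can be made to align in phase at a single z on |z|=r.
Part (b). At z = 1 (real, on the circle |z| = r):
  p(1) = (-3)·1^0 + (1)·1^1 + (3)·1^2 = 1.
  |p(1)| = 1.
Check: |p(1)| = 1 ≤ 7 = M_tri(1). ✓ Equality does not hold at z = 1 (the coefficients have mixed signs, so the terms do not all align in phase there).

M_tri(1) = 7; |p(1)| = 1; equality at z=1: no.


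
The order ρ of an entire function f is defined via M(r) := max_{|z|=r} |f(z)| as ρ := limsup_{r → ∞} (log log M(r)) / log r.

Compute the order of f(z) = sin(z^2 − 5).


Write sin(w) = (e^{iw} ± e^{−iw})/(2 or 2i), so |sin(w)| ≤ e^{|w|}. With w = z^2 − 5, |w| ≤ 1r^2 + 5 on |z|=r, giving M(r) ≤ e^{1r^2 + 5} and ρ ≤ 2. For the lower bound, choose z on |z|=r with 1z^2 purely imaginary of modulus 1r^2; then |sin(z^2 − 5)| grows like e^{1r^2}/2, so ρ ≥ 2. Hence ρ = 2.
Therefore ρ = 2.

Order ρ = 2.


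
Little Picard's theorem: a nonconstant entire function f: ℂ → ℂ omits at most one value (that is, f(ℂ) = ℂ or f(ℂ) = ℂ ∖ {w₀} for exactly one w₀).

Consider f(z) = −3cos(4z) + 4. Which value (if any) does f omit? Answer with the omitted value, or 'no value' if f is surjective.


Little Picard bounds the complement of f(ℂ) to at most one point.
cos is entire and surjective onto ℂ: for every w ∈ ℂ, cos(ζ) = w has a solution ζ ∈ ℂ (e.g., via the complex inverse arccos). With ζ = 4z this gives z = ζ/(4). Then -3·cos(4z) takes every value in -3·ℂ = ℂ, and adding 4 is a bijection of ℂ. So f is surjective and omits no value. (Note: only on the real line is cos bounded by [−1, 1].)

Omitted value: no value.


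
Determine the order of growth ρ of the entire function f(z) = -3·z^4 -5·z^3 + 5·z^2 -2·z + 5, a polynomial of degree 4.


|f(z)| ≤ Σ|c_k|·r^k = O(r^4) as r → ∞. Polynomial growth is O(e^{r^ε}) for every ε > 0 (since r^4/e^{r^ε} → 0), so ρ ≤ ε for all ε > 0, i.e. ρ = 0. Every nonconstant polynomial has order 0.
Therefore ρ = 0.

Order ρ = 0.


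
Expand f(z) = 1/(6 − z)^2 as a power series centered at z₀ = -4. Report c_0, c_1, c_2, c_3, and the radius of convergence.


Let w = z − z₀, so z = z₀ + w.
Then 6 − z = 6 − (z₀ + w) = (6 − z₀) − w = 10 − w.
f(z) = 1/(10 − w)^2 = (1/(10)^2) · (1 − w/(10))^{−2}.
By the binomial series (1−u)^{−2} = Σ_{n≥0} C(n+1, 1) u^n for |u|<1, with u = w/(10):
  c_n = C(n+1, 1) / (10)^(n+2).
  c_0 = 1/(10)^2 = 1/100.
  c_1 = 2/(10)^3 = 1/500.
  c_2 = 3/(10)^4 = 3/10000.
  c_3 = 4/(10)^5 = 1/25000.
The series is valid for |w/d| < 1, i.e. |z − z₀| < |d|.
Radius of convergence: R = |6 − z₀| = |10| = 10 (distance from z₀ to the singularity z = 6).

c_0 = 1/100, c_1 = 1/500, c_2 = 3/10000, c_3 = 1/25000; R = 10.


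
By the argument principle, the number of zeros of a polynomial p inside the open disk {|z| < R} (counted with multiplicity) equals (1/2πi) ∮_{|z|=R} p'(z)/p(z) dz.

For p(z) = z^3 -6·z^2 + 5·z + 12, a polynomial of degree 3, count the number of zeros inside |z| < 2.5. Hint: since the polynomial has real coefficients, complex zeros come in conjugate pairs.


The zeros of p are: 4, -1, 3.
Their magnitudes are: 4, 1, 3.
Zeros with |z| < R = 2.5: -1.
Count = 1.
By the argument principle, (1/2πi) ∮_{|z|=R} p'(z)/p(z) dz equals exactly this count.

Number of zeros inside |z| < 2.5: 1.


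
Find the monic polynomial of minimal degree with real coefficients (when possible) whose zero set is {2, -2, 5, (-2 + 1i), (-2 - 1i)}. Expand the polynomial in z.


The polynomial is p(z) = ∏_{α ∈ S} (z − α), where S = {2, -2, 5, (-2 + 1i), (-2 - 1i)}.
Expanding the product yields: p(z) = z^5 -z^4 -19·z^3 -21·z^2 + 60·z + 100.
Note conjugate pairs combine to real quadratics: (z − (-2+1i))(z − (-2−1i)) = z² + 4z + 5.
The resulting polynomial has degree 5 and real coefficients as required.

p(z) = z^5 -z^4 -19·z^3 -21·z^2 + 60·z + 100.


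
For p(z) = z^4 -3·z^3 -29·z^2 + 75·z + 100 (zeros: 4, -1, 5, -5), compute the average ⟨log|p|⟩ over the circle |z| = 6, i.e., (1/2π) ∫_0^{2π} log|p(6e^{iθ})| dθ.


Zeros: -5, -1, 4, 5; r = 6.
Inside |z| < r: -5, -1, 4, 5. Outside (|z| ≥ r): ∅.
p(0) = 100, so log|p(0)| = log(100) = 4.6052.
Apply Jensen: I(r) = log|p(0)| + Σ_k log(r/|z_k|), summed over zeros inside |z| < r.
  log(r/|z_k|) for z_k = 4: log(6/4) = 0.4055
  log(r/|z_k|) for z_k = -1: log(6/1) = 1.7918
  log(r/|z_k|) for z_k = 5: log(6/5) = 0.1823
  log(r/|z_k|) for z_k = -5: log(6/5) = 0.1823
Sum over inside zeros: 2.5619.
I(r) = log|p(0)| + (inside sum) = 4.6052 + 2.5619 = 7.1670.
Closed form (all zeros inside, monic): I(r) = n·log(r) = 4·log(6) = 7.1670. ✓

I(r) ≈ 7.1670.


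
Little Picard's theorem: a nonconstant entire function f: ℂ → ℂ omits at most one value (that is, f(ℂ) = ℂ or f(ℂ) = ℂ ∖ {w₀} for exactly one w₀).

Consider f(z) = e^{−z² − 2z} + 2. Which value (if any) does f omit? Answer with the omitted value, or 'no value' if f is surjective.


Little Picard bounds the complement of f(ℂ) to at most one point.
The exponent g(z) = −z² − 2z is a nonconstant polynomial, hence surjective onto ℂ. So e^{g(z)} takes every value in {e^w : w ∈ ℂ} = ℂ ∖ {0}. Adding 2 shifts the range to ℂ ∖ {2}. f omits exactly 2.

Omitted value: 2.


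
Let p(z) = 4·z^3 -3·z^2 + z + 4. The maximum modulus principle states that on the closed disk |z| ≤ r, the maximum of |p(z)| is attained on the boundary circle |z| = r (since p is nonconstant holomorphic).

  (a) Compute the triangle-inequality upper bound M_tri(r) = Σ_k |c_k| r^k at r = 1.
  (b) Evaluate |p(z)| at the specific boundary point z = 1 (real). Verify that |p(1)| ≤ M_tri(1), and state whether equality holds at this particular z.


Coefficients: c_0 = 4, c_1 = 1, c_2 = -3, c_3 = 4. Radius r = 1.
Part (a). Triangle bound: M_tri(r) = Σ_k |c_k| r^k
  = |4|·1^0 + |1|·1^1 + |-3|·1^2 + |4|·1^3
  = 4 + 1 + 3 + 4 = 12.
This bounds M(r) := max_{|z|=r} |p(z)| from above; equality holds iff all terms c_k z^k can be made to align in phase at a single z on |z|=r.
Part (b). At z = 1 (real, on the circle |z| = r):
  p(1) = (4)·1^0 + (1)·1^1 + (-3)·1^2 + (4)·1^3 = 6.
  |p(1)| = 6.
Check: |p(1)| = 6 ≤ 12 = M_tri(1). ✓ Equality does not hold at z = 1 (the coefficients have mixed signs, so the terms do not all align in phase there).

M_tri(1) = 12; |p(1)| = 6; equality at z=1: no.


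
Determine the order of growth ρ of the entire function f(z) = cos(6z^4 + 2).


Write cos(w) = (e^{iw} ± e^{−iw})/(2 or 2i), so |cos(w)| ≤ e^{|w|}. With w = 6z^4 + 2, |w| ≤ 6r^4 + 2 on |z|=r, giving M(r) ≤ e^{6r^4 + 2} and ρ ≤ 4. For the lower bound, choose z on |z|=r with 6z^4 purely imaginary of modulus 6r^4; then |cos(6z^4 + 2)| grows like e^{6r^4}/2, so ρ ≥ 4. Hence ρ = 4.
Therefore ρ = 4.

Order ρ = 4.


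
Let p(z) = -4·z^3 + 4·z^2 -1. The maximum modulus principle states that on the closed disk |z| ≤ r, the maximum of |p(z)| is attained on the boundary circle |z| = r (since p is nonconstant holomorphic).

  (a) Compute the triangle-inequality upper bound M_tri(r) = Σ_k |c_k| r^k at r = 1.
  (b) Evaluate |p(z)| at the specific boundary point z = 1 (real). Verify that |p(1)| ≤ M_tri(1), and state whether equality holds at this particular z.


Coefficients: c_0 = -1, c_1 = 0, c_2 = 4, c_3 = -4. Radius r = 1.
Part (a). Triangle bound: M_tri(r) = Σ_k |c_k| r^k
  = |-1|·1^0 + |0|·1^1 + |4|·1^2 + |-4|·1^3
  = 1 + 0 + 4 + 4 = 9.
This bounds M(r) := max_{|z|=r} |p(z)| from above; equality holds iff all terms c_k z^k can be made to align in phase at a single z on |z|=r.
Part (b). At z = 1 (real, on the circle |z| = r):
  p(1) = (-1)·1^0 + (0)·1^1 + (4)·1^2 + (-4)·1^3 = -1.
  |p(1)| = 1.
Check: |p(1)| = 1 ≤ 9 = M_tri(1). ✓ Equality does not hold at z = 1 (the coefficients have mixed signs, so the terms do not all align in phase there).

M_tri(1) = 9; |p(1)| = 1; equality at z=1: no.


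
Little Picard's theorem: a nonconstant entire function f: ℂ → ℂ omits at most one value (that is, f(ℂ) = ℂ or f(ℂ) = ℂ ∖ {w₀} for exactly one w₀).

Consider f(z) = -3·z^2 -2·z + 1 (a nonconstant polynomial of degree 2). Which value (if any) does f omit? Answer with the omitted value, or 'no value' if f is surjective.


Little Picard bounds the complement of f(ℂ) to at most one point.
For every w ∈ ℂ, the equation p(z) − w = 0 is a nonconstant polynomial in z and hence has at least one root by the fundamental theorem of algebra. So p is surjective onto ℂ, omitting no value.

Omitted value: no value.


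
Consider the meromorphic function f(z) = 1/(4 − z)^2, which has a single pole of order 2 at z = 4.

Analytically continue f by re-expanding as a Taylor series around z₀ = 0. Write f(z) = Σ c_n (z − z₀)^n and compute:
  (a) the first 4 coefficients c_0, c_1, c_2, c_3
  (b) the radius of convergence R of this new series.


Let w = z − z₀, so z = z₀ + w.
Then 4 − z = 4 − (z₀ + w) = (4 − z₀) − w = 4 − w.
f(z) = 1/(4 − w)^2 = (1/(4)^2) · (1 − w/(4))^{−2}.
By the binomial series (1−u)^{−2} = Σ_{n≥0} C(n+1, 1) u^n for |u|<1, with u = w/(4):
  c_n = C(n+1, 1) / (4)^(n+2).
  c_0 = 1/(4)^2 = 1/16.
  c_1 = 2/(4)^3 = 1/32.
  c_2 = 3/(4)^4 = 3/256.
  c_3 = 4/(4)^5 = 1/256.
The series is valid for |w/d| < 1, i.e. |z − z₀| < |d|.
Radius of convergence: R = |4 − z₀| = |4| = 4 (distance from z₀ to the singularity z = 4).

c_0 = 1/16, c_1 = 1/32, c_2 = 3/256, c_3 = 1/256; R = 4.


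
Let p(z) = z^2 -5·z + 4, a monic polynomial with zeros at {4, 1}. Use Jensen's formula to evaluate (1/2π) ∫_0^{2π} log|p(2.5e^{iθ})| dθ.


Zeros: 1, 4; r = 2.5.
Inside |z| < r: 1. Outside (|z| ≥ r): 4.
p(0) = 4, so log|p(0)| = log(4) = 1.3863.
Apply Jensen: I(r) = log|p(0)| + Σ_k log(r/|z_k|), summed over zeros inside |z| < r.
  log(r/|z_k|) for z_k = 1: log(2.5/1) = 0.9163
  Outside zeros (4) contribute nothing to the Jensen sum.
Sum over inside zeros: 0.9163.
I(r) = log|p(0)| + (inside sum) = 1.3863 + 0.9163 = 2.3026.
Note: since some zeros are outside |z| ≤ r, the simplified n·log(r) form does NOT apply — only the inside zeros contribute.

I(r) ≈ 2.3026.


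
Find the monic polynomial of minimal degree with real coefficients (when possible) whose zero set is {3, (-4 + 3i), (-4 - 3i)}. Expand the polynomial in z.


The polynomial is p(z) = ∏_{α ∈ S} (z − α), where S = {3, (-4 + 3i), (-4 - 3i)}.
Expanding the product yields: p(z) = z^3 + 5·z^2 + z -75.
Note conjugate pairs combine to real quadratics: (z − (-4+3i))(z − (-4−3i)) = z² + 8z + 25.
The resulting polynomial has degree 3 and real coefficients as required.

p(z) = z^3 + 5·z^2 + z -75.


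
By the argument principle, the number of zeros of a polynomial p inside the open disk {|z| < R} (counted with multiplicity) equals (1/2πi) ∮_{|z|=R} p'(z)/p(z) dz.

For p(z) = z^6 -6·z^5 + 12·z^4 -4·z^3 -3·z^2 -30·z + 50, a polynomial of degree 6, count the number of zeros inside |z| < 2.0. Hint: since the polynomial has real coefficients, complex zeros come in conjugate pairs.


The zeros of p are: (-1 + 1i), (-1 - 1i), (2 + 1i), (2 - 1i), (2 + 1i), (2 - 1i).
Their magnitudes are: 1.414, 1.414, 2.236, 2.236, 2.236, 2.236.
Zeros with |z| < R = 2.0: (-1 + 1i), (-1 - 1i).
Count = 2.
By the argument principle, (1/2πi) ∮_{|z|=R} p'(z)/p(z) dz equals exactly this count.

Number of zeros inside |z| < 2.0: 2.


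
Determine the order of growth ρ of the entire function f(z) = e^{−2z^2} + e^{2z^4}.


Each summand is entire of order 2 and 4 respectively (as in the single-exponential case). The order of a sum is at most the max of the orders, so ρ ≤ 4. For the lower bound: on |z|=r choose arg z so that 2z^4 is real positive; then |e^{2z^4}| = e^{2r^4} while |e^{-2z^2}| ≤ e^{2r^2} = o(e^{2r^4}). So |f| ≥ e^{2r^4}(1 − o(1)) and ρ ≥ 4. Hence ρ = max(2, 4) = 4.
Therefore ρ = 4.

Order ρ = 4.


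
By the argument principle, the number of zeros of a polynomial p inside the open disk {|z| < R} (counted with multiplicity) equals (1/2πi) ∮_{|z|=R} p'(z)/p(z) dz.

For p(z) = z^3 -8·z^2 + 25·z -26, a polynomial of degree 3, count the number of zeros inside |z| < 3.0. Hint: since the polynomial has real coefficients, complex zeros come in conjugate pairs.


The zeros of p are: 2, (3 + 2i), (3 - 2i).
Their magnitudes are: 2, 3.606, 3.606.
Zeros with |z| < R = 3.0: 2.
Count = 1.
By the argument principle, (1/2πi) ∮_{|z|=R} p'(z)/p(z) dz equals exactly this count.

Number of zeros inside |z| < 3.0: 1.


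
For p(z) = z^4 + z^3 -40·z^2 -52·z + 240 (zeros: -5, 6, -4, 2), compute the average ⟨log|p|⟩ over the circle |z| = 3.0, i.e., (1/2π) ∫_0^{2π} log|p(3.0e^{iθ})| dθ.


Zeros: -5, -4, 2, 6; r = 3.0.
Inside |z| < r: 2. Outside (|z| ≥ r): -5, -4, 6.
p(0) = 240, so log|p(0)| = log(240) = 5.4806.
Apply Jensen: I(r) = log|p(0)| + Σ_k log(r/|z_k|), summed over zeros inside |z| < r.
  log(r/|z_k|) for z_k = 2: log(3.0/2) = 0.4055
  Outside zeros (-5, -4, 6) contribute nothing to the Jensen sum.
Sum over inside zeros: 0.4055.
I(r) = log|p(0)| + (inside sum) = 5.4806 + 0.4055 = 5.8861.
Note: since some zeros are outside |z| ≤ r, the simplified n·log(r) form does NOT apply — only the inside zeros contribute.

I(r) ≈ 5.8861.


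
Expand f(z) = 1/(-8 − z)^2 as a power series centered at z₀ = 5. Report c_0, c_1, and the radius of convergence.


Let w = z − z₀, so z = z₀ + w.
Then -8 − z = -8 − (z₀ + w) = (-8 − z₀) − w = -13 − w.
f(z) = 1/(-13 − w)^2 = (1/(-13)^2) · (1 − w/(-13))^{−2}.
By the binomial series (1−u)^{−2} = Σ_{n≥0} C(n+1, 1) u^n for |u|<1, with u = w/(-13):
  c_n = C(n+1, 1) / (-13)^(n+2).
  c_0 = 1/(-13)^2 = 1/169.
  c_1 = 2/(-13)^3 = -2/2197.
The series is valid for |w/d| < 1, i.e. |z − z₀| < |d|.
Radius of convergence: R = |-8 − z₀| = |-13| = 13 (distance from z₀ to the singularity z = -8).

c_0 = 1/169, c_1 = -2/2197; R = 13.


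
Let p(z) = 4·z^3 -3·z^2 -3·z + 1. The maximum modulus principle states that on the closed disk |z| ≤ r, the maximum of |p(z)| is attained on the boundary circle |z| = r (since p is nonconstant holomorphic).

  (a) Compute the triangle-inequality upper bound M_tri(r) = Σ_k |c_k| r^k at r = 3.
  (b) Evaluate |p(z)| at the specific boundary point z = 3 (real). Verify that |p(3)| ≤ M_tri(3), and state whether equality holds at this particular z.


Coefficients: c_0 = 1, c_1 = -3, c_2 = -3, c_3 = 4. Radius r = 3.
Part (a). Triangle bound: M_tri(r) = Σ_k |c_k| r^k
  = |1|·3^0 + |-3|·3^1 + |-3|·3^2 + |4|·3^3
  = 1 + 9 + 27 + 108 = 145.
This bounds M(r) := max_{|z|=r} |p(z)| from above; equality holds iff all terms c_k z^k can be made to align in phase at a single z on |z|=r.
Part (b). At z = 3 (real, on the circle |z| = r):
  p(3) = (1)·3^0 + (-3)·3^1 + (-3)·3^2 + (4)·3^3 = 73.
  |p(3)| = 73.
Check: |p(3)| = 73 ≤ 145 = M_tri(3). ✓ Equality does not hold at z = 3 (the coefficients have mixed signs, so the terms do not all align in phase there).

M_tri(3) = 145; |p(3)| = 73; equality at z=3: no.


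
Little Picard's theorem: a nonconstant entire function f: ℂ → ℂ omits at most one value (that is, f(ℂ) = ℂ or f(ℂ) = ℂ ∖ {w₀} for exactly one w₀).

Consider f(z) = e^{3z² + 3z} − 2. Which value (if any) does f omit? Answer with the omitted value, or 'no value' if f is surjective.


Little Picard bounds the complement of f(ℂ) to at most one point.
The exponent g(z) = 3z² + 3z is a nonconstant polynomial, hence surjective onto ℂ. So e^{g(z)} takes every value in {e^w : w ∈ ℂ} = ℂ ∖ {0}. Adding -2 shifts the range to ℂ ∖ {-2}. f omits exactly -2.

Omitted value: -2.


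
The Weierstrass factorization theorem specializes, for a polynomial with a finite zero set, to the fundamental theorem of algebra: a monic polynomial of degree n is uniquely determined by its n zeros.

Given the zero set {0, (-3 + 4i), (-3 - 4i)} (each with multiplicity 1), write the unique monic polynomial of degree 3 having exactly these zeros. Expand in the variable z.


The polynomial is p(z) = ∏_{α ∈ S} (z − α), where S = {0, (-3 + 4i), (-3 - 4i)}.
Expanding the product yields: p(z) = z^3 + 6·z^2 + 25·z.
Note conjugate pairs combine to real quadratics: (z − (-3+4i))(z − (-3−4i)) = z² + 6z + 25.
The resulting polynomial has degree 3 and real coefficients as required.

p(z) = z^3 + 6·z^2 + 25·z.


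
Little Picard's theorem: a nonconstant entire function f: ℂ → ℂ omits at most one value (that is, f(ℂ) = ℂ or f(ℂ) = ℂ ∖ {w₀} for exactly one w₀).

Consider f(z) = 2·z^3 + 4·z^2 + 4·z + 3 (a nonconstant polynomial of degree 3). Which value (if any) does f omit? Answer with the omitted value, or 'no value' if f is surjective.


Little Picard bounds the complement of f(ℂ) to at most one point.
For every w ∈ ℂ, the equation p(z) − w = 0 is a nonconstant polynomial in z and hence has at least one root by the fundamental theorem of algebra. So p is surjective onto ℂ, omitting no value.

Omitted value: no value.


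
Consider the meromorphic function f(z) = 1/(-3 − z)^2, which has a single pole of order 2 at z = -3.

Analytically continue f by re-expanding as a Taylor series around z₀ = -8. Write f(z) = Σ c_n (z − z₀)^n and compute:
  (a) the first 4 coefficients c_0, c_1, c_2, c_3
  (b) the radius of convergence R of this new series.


Let w = z − z₀, so z = z₀ + w.
Then -3 − z = -3 − (z₀ + w) = (-3 − z₀) − w = 5 − w.
f(z) = 1/(5 − w)^2 = (1/(5)^2) · (1 − w/(5))^{−2}.
By the binomial series (1−u)^{−2} = Σ_{n≥0} C(n+1, 1) u^n for |u|<1, with u = w/(5):
  c_n = C(n+1, 1) / (5)^(n+2).
  c_0 = 1/(5)^2 = 1/25.
  c_1 = 2/(5)^3 = 2/125.
  c_2 = 3/(5)^4 = 3/625.
  c_3 = 4/(5)^5 = 4/3125.
The series is valid for |w/d| < 1, i.e. |z − z₀| < |d|.
Radius of convergence: R = |-3 − z₀| = |5| = 5 (distance from z₀ to the singularity z = -3).

c_0 = 1/25, c_1 = 2/125, c_2 = 3/625, c_3 = 4/3125; R = 5.


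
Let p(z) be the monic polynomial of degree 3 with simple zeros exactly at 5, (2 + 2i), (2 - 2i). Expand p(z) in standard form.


The polynomial is p(z) = ∏_{α ∈ S} (z − α), where S = {5, (2 + 2i), (2 - 2i)}.
Expanding the product yields: p(z) = z^3 -9·z^2 + 28·z -40.
Note conjugate pairs combine to real quadratics: (z − (2+2i))(z − (2−2i)) = z² − 4z + 8.
The resulting polynomial has degree 3 and real coefficients as required.

p(z) = z^3 -9·z^2 + 28·z -40.


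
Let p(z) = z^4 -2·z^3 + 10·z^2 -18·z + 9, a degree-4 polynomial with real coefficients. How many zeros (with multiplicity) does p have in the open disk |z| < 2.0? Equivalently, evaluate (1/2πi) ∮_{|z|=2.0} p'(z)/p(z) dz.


The zeros of p are: 1, 1, (0 + 3i), (0 - 3i).
Their magnitudes are: 1, 1, 3, 3.
Zeros with |z| < R = 2.0: 1, 1.
Count = 2.
By the argument principle, (1/2πi) ∮_{|z|=R} p'(z)/p(z) dz equals exactly this count.

Number of zeros inside |z| < 2.0: 2.


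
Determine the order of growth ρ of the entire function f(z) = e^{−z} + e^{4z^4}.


Each summand is entire of order 1 and 4 respectively (as in the single-exponential case). The order of a sum is at most the max of the orders, so ρ ≤ 4. For the lower bound: on |z|=r choose arg z so that 4z^4 is real positive; then |e^{4z^4}| = e^{4r^4} while |e^{-1z}| ≤ e^{1r^1} = o(e^{4r^4}). So |f| ≥ e^{4r^4}(1 − o(1)) and ρ ≥ 4. Hence ρ = max(1, 4) = 4.
Therefore ρ = 4.

Order ρ = 4.


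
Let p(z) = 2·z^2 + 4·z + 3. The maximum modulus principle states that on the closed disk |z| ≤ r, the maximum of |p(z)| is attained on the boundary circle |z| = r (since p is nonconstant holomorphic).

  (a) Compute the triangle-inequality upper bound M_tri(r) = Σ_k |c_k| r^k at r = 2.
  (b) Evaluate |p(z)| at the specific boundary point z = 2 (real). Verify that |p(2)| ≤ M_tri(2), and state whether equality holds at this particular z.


Coefficients: c_0 = 3, c_1 = 4, c_2 = 2. Radius r = 2.
Part (a). Triangle bound: M_tri(r) = Σ_k |c_k| r^k
  = |3|·2^0 + |4|·2^1 + |2|·2^2
  = 3 + 8 + 8 = 19.
This bounds M(r) := max_{|z|=r} |p(z)| from above; equality holds iff all terms c_k z^k can be made to align in phase at a single z on |z|=r.
Part (b). At z = 2 (real, on the circle |z| = r):
  p(2) = (3)·2^0 + (4)·2^1 + (2)·2^2 = 19.
  |p(2)| = 19.
Since all nonzero coefficients share the same sign, |p(2)| = 19 = M_tri(2); the triangle bound is attained at z = 2, so in fact M(r) = 19.

M_tri(2) = 19; |p(2)| = 19; equality at z=2: yes.


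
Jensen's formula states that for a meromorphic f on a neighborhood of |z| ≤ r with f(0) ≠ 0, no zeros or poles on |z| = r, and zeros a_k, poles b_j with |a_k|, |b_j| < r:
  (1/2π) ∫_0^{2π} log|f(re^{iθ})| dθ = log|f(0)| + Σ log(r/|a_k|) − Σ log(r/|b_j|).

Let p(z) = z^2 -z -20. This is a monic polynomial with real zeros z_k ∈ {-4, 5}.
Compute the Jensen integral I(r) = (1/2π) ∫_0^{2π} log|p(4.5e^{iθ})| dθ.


Zeros: -4, 5; r = 4.5.
Inside |z| < r: -4. Outside (|z| ≥ r): 5.
p(0) = -20, so log|p(0)| = log(20) = 2.9957.
Apply Jensen: I(r) = log|p(0)| + Σ_k log(r/|z_k|), summed over zeros inside |z| < r.
  log(r/|z_k|) for z_k = -4: log(4.5/4) = 0.1178
  Outside zeros (5) contribute nothing to the Jensen sum.
Sum over inside zeros: 0.1178.
I(r) = log|p(0)| + (inside sum) = 2.9957 + 0.1178 = 3.1135.
Note: since some zeros are outside |z| ≤ r, the simplified n·log(r) form does NOT apply — only the inside zeros contribute.

I(r) ≈ 3.1135.


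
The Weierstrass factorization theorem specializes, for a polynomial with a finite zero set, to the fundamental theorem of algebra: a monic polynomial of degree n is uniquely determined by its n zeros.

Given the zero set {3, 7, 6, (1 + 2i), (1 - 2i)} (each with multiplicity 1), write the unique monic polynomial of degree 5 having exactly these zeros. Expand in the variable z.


The polynomial is p(z) = ∏_{α ∈ S} (z − α), where S = {3, 7, 6, (1 + 2i), (1 - 2i)}.
Expanding the product yields: p(z) = z^5 -18·z^4 + 118·z^3 -368·z^2 + 657·z -630.
Note conjugate pairs combine to real quadratics: (z − (1+2i))(z − (1−2i)) = z² − 2z + 5.
The resulting polynomial has degree 5 and real coefficients as required.

p(z) = z^5 -18·z^4 + 118·z^3 -368·z^2 + 657·z -630.


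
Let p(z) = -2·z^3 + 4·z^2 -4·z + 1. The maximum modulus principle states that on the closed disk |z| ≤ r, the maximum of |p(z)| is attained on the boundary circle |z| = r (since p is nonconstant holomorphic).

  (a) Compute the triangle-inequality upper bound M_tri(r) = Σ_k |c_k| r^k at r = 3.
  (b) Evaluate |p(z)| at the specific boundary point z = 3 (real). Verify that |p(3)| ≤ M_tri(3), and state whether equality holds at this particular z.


Coefficients: c_0 = 1, c_1 = -4, c_2 = 4, c_3 = -2. Radius r = 3.
Part (a). Triangle bound: M_tri(r) = Σ_k |c_k| r^k
  = |1|·3^0 + |-4|·3^1 + |4|·3^2 + |-2|·3^3
  = 1 + 12 + 36 + 54 = 103.
This bounds M(r) := max_{|z|=r} |p(z)| from above; equality holds iff all terms c_k z^k can be made to align in phase at a single z on |z|=r.
Part (b). At z = 3 (real, on the circle |z| = r):
  p(3) = (1)·3^0 + (-4)·3^1 + (4)·3^2 + (-2)·3^3 = -29.
  |p(3)| = 29.
Check: |p(3)| = 29 ≤ 103 = M_tri(3). ✓ Equality does not hold at z = 3 (the coefficients have mixed signs, so the terms do not all align in phase there).

M_tri(3) = 103; |p(3)| = 29; equality at z=3: no.


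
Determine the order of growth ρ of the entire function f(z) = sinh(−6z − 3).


sinh(w) is a linear combination of e^{iw} and e^{−iw} (or e^w, e^{−w} in the hyperbolic case), so |sinh(w)| ≤ e^{|w|}. With w = −6z − 3, |w| ≤ 6|z| + 3 = 6r + 3 on |z| = r, giving M(r) ≤ e^{6r + 3}, so ρ ≤ 1. On a suitable ray (z = it for sin/cos; z = t for sinh/cosh, t real → ∞), |sinh(−6z − 3)| grows like e^{6|t|}/2, so ρ ≥ 1. Hence ρ = 1.
Therefore ρ = 1.

Order ρ = 1.


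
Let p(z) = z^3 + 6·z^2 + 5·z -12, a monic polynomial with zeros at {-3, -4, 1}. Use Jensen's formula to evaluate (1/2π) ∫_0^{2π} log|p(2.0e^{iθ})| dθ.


Zeros: -4, -3, 1; r = 2.0.
Inside |z| < r: 1. Outside (|z| ≥ r): -4, -3.
p(0) = -12, so log|p(0)| = log(12) = 2.4849.
Apply Jensen: I(r) = log|p(0)| + Σ_k log(r/|z_k|), summed over zeros inside |z| < r.
  log(r/|z_k|) for z_k = 1: log(2.0/1) = 0.6931
  Outside zeros (-4, -3) contribute nothing to the Jensen sum.
Sum over inside zeros: 0.6931.
I(r) = log|p(0)| + (inside sum) = 2.4849 + 0.6931 = 3.1781.
Note: since some zeros are outside |z| ≤ r, the simplified n·log(r) form does NOT apply — only the inside zeros contribute.

I(r) ≈ 3.1781.
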